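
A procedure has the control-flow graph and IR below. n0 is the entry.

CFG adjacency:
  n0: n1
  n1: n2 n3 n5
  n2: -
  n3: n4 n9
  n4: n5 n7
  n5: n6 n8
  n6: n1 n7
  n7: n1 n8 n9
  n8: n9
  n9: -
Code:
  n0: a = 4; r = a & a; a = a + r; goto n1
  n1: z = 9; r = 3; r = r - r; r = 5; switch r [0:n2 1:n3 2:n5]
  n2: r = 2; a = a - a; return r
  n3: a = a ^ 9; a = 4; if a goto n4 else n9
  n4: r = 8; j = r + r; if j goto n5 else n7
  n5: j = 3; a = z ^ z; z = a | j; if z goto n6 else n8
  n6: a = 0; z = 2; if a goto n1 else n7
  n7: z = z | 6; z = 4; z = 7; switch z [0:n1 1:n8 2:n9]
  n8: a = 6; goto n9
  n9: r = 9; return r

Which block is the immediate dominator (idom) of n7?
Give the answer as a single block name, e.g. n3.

Answer: n1

Analysis:
idom tree: n1←n0 n2←n1 n3←n1 n4←n3 n5←n1 n6←n5 n7←n1 n8←n1 n9←n1
Dom at joins:
  n1: preds {n0,n6,n7}: {n0} ∩ {n0,n1,n5,n6} ∩ {n0,n1,n7} = {n0}; idom=n0
  n5: preds {n1,n4}: {n0,n1} ∩ {n0,n1,n3,n4} = {n0,n1}; idom=n1
  n7: preds {n4,n6}: {n0,n1,n3,n4} ∩ {n0,n1,n5,n6} = {n0,n1}; idom=n1
  n8: preds {n5,n7}: {n0,n1,n5} ∩ {n0,n1,n7} = {n0,n1}; idom=n1
  n9: preds {n3,n7,n8}: {n0,n1,n3} ∩ {n0,n1,n7} ∩ {n0,n1,n8} = {n0,n1}; idom=n1

idom(n7) = n1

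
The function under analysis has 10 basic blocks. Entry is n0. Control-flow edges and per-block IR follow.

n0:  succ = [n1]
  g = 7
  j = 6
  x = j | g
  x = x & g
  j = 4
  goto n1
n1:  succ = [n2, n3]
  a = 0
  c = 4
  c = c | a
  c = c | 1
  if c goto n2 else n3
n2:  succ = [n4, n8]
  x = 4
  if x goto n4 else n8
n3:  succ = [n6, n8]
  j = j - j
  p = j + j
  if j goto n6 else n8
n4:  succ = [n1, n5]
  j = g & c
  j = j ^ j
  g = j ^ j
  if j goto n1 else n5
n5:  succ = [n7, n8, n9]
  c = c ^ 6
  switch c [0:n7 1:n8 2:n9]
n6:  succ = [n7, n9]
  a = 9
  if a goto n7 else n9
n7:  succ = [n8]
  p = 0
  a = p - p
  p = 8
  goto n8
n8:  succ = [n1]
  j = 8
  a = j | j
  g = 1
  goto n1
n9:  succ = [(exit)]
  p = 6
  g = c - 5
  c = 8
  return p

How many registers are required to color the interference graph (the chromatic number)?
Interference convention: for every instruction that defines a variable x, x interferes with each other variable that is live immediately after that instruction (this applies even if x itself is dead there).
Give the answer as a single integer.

Answer: 4

Derivation:
Block summaries:
  n0 def {g,j,x} use ∅
  n1 def {a,c} use ∅
  n2 def {x} use ∅
  n3 def {j,p} use {j}
  n4 def {g,j} use {c,g}
  n5 def {c} use {c}
  n6 def {a} use ∅
  n7 def {a,p} use ∅
  n8 def {a,g,j} use ∅
  n9 def {c,g,p} use {c}

Live sets:
  n0 li=∅ lo={g,j}
  n1 li={g,j} lo={c,g,j}
  n2 li={c,g} lo={c,g}
  n3 li={c,j} lo={c}
  n4 li={c,g} lo={c,g,j}
  n5 li={c} lo={c}
  n6 li={c} lo={c}
  n7 li=∅ lo=∅
  n8 li=∅ lo={g,j}
  n9 li={c} lo=∅

Conflict graph:
  a: {c,g,j}
  c: {a,g,j,p,x}
  g: {a,c,j,p,x}
  j: {a,c,g,p}
  p: {c,g,j}
  x: {c,g}

Colouring:
  {a,c,g,j} pairwise interfere (4-clique) ⇒ χ ≥ 4
  assign a→c3 c→c0 g→c1 j→c2 p→c3 x→c2 — no edge inside a register ⇒ χ ≤ 4
  χ = 4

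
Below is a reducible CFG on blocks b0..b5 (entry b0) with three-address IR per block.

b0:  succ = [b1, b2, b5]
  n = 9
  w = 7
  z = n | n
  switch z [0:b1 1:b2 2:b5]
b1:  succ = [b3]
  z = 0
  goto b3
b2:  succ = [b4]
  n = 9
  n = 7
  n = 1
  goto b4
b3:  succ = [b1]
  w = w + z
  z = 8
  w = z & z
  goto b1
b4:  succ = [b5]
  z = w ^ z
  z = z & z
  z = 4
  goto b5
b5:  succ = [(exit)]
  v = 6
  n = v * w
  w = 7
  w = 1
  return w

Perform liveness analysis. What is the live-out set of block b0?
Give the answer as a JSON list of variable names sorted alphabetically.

Answer: ["w", "z"]

Derivation:
Block summaries:
  b0: {n,w,z} / ∅
  b1: {z} / ∅
  b2: {n} / ∅
  b3: {w,z} / {w,z}
  b4: {z} / {w,z}
  b5: {n,v,w} / {w}

Backward fixpoint:
  live b0: ∅→{w,z}
  live b1: {w}→{w,z}
  live b2: {w,z}→{w,z}
  live b3: {w,z}→{w}
  live b4: {w,z}→{w}
  live b5: {w}→∅

live-out(b0) = ["w", "z"]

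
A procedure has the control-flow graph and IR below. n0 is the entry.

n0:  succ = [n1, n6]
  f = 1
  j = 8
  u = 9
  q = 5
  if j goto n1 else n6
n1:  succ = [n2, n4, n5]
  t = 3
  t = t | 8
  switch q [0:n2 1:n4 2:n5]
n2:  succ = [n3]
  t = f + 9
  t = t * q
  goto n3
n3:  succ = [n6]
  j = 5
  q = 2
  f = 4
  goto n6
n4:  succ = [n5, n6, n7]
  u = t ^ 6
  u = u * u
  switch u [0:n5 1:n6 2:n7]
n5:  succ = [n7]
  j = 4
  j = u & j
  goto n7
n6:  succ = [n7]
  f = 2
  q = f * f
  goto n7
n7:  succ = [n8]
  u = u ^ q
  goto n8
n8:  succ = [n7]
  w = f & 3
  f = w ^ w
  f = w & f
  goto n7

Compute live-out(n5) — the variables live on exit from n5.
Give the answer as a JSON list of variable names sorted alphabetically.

Answer: ["f", "q", "u"]

Analysis:
Per-block:
  n0: def={f,j,q,u} ue=∅
  n1: def={t} ue={q}
  n2: def={t} ue={f,q}
  n3: def={f,j,q} ue=∅
  n4: def={u} ue={t}
  n5: def={j} ue={u}
  n6: def={f,q} ue=∅
  n7: def={u} ue={q,u}
  n8: def={f,w} ue={f}

Backward fixpoint:
  live n0: ∅→{f,q,u}
  live n1: {f,q,u}→{f,q,t,u}
  live n2: {f,q,u}→{u}
  live n3: {u}→{u}
  live n4: {f,q,t}→{f,q,u}
  live n5: {f,q,u}→{f,q,u}
  live n6: {u}→{f,q,u}
  live n7: {f,q,u}→{f,q,u}
  live n8: {f,q,u}→{f,q,u}

live-out(n5) = ["f", "q", "u"]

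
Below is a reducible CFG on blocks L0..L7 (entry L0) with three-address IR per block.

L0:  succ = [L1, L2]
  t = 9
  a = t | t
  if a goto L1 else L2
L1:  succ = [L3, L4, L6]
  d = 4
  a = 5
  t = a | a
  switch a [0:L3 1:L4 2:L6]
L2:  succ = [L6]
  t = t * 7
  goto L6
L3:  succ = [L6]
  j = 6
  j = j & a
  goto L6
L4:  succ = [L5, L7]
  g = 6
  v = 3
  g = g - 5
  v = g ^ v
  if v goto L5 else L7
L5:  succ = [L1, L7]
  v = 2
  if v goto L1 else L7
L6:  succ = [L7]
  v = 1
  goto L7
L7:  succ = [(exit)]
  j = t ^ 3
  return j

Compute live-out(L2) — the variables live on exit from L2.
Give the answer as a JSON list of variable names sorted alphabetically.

Answer: ["t"]

Analysis:
Per-block:
  L0: def={a,t} ue=∅
  L1: def={a,d,t} ue=∅
  L2: def={t} ue={t}
  L3: def={j} ue={a}
  L4: def={g,v} ue=∅
  L5: def={v} ue=∅
  L6: def={v} ue=∅
  L7: def={j} ue={t}

Liveness:
  live L0: ∅→{t}
  live L1: ∅→{a,t}
  live L2: {t}→{t}
  live L3: {a,t}→{t}
  live L4: {t}→{t}
  live L5: {t}→{t}
  live L6: {t}→{t}
  live L7: {t}→∅

live-out(L2) = ["t"]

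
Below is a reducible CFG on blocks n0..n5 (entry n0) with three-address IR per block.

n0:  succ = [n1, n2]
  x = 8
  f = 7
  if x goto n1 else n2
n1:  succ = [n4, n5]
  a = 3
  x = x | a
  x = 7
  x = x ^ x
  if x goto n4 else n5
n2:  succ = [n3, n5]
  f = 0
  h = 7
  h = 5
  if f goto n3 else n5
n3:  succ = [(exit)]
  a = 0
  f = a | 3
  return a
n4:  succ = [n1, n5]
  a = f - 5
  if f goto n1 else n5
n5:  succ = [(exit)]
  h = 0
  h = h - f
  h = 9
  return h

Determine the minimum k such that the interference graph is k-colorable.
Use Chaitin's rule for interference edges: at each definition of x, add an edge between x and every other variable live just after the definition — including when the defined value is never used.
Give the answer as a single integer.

Answer: 3

Analysis:
def/use:
  n0: {f,x} / ∅
  n1: {a,x} / {x}
  n2: {f,h} / ∅
  n3: {a,f} / ∅
  n4: {a} / {f}
  n5: {h} / {f}

Backward fixpoint:
  live n0: ∅→{f,x}
  live n1: {f,x}→{f,x}
  live n2: ∅→{f}
  live n3: ∅→∅
  live n4: {f,x}→{f,x}
  live n5: {f}→∅

Interfere edges:
  a↔{f,x}
  f↔{a,h,x}
  h↔{f}
  x↔{a,f}

Colouring:
  {a,f,x} pairwise interfere (3-clique) ⇒ χ ≥ 3
  3-colouring: c0={f}  c1={a,h}  c2={x}
  χ = 3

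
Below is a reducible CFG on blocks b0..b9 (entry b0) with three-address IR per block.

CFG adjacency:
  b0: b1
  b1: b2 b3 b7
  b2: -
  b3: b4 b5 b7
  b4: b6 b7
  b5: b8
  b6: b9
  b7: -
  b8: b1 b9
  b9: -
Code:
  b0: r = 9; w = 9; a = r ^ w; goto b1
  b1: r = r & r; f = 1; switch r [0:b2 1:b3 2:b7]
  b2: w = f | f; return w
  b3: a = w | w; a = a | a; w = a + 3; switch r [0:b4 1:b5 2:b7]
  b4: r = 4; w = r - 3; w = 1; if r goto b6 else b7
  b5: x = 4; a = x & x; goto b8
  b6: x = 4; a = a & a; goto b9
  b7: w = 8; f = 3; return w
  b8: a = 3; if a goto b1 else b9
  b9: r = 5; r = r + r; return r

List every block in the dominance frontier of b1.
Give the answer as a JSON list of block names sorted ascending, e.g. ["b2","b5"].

idom tree: b1←b0 b2←b1 b3←b1 b4←b3 b5←b3 b6←b4 b7←b1 b8←b5 b9←b3
Dom at joins:
  b1: preds {b0,b8}: {b0} ∩ {b0,b1,b3,b5,b8} = {b0}; idom=b0
  b7: preds {b1,b3,b4}: {b0,b1} ∩ {b0,b1,b3} ∩ {b0,b1,b3,b4} = {b0,b1}; idom=b1
  b9: preds {b6,b8}: {b0,b1,b3,b4,b6} ∩ {b0,b1,b3,b5,b8} = {b0,b1,b3}; idom=b3

DF derivation:
  b1←b0: walk · to b0
  b1←b8: walk b8→b5→b3→b1 to b0
  b7←b1: walk · to b1
  b7←b3: walk b3 to b1
  b7←b4: walk b4→b3 to b1
  b9←b6: walk b6→b4 to b3
  b9←b8: walk b8→b5 to b3
  b0 → ∅
  b1 → {b1}
  b2 → ∅
  b3 → {b1,b7}
  b4 → {b7,b9}
  b5 → {b1,b9}
  b6 → {b9}
  b7 → ∅
  b8 → {b1,b9}
  b9 → ∅

DF(b1) = ["b1"]

Answer: ["b1"]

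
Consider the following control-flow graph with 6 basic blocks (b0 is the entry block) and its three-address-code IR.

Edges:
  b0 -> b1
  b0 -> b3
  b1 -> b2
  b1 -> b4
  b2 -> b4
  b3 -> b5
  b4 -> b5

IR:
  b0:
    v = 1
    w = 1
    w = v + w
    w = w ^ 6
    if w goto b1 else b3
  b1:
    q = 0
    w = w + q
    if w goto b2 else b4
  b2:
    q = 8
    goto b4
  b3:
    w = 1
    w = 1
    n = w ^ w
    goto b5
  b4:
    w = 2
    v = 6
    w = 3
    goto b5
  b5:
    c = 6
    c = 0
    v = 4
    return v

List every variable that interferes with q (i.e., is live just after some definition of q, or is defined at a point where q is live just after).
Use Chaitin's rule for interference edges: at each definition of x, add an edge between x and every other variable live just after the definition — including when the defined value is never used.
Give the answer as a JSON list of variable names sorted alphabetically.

Answer: ["w"]

Analysis:
def/use:
  b0 def {v,w} use ∅
  b1 def {q,w} use {w}
  b2 def {q} use ∅
  b3 def {n,w} use ∅
  b4 def {v,w} use ∅
  b5 def {c,v} use ∅

Liveness:
  b0: in=∅ out={w}
  b1: in={w} out=∅
  b2: in=∅ out=∅
  b3: in=∅ out=∅
  b4: in=∅ out=∅
  b5: in=∅ out=∅

Interference:
  c: ∅
  n: ∅
  q: {w}
  v: {w}
  w: {q,v}

N(q) = ["w"]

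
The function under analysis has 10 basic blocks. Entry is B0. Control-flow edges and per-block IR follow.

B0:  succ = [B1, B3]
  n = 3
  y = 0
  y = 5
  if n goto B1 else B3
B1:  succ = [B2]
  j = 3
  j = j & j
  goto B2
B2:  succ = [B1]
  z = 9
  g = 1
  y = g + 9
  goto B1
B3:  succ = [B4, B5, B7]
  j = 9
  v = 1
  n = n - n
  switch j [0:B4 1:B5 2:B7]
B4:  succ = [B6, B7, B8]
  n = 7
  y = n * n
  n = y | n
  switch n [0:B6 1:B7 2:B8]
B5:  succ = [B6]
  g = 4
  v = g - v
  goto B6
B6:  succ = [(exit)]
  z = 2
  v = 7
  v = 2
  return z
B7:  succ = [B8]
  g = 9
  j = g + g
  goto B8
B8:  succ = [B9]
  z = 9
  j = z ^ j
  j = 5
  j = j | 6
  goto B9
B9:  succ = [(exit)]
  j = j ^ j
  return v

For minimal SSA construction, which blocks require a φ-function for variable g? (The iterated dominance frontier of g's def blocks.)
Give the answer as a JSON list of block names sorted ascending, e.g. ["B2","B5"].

idom tree: B1←B0 B2←B1 B3←B0 B4←B3 B5←B3 B6←B3 B7←B3 B8←B3 B9←B8
Join-block Dom:
  B1: preds {B0,B2}: {B0} ∩ {B0,B1,B2} = {B0}; idom=B0
  B6: preds {B4,B5}: {B0,B3,B4} ∩ {B0,B3,B5} = {B0,B3}; idom=B3
  B7: preds {B3,B4}: {B0,B3} ∩ {B0,B3,B4} = {B0,B3}; idom=B3
  B8: preds {B4,B7}: {B0,B3,B4} ∩ {B0,B3,B7} = {B0,B3}; idom=B3

Frontier:
  B1←B0: walk · to B0
  B1←B2: walk B2→B1 to B0
  B6←B4: walk B4 to B3
  B6←B5: walk B5 to B3
  B7←B3: walk · to B3
  B7←B4: walk B4 to B3
  B8←B4: walk B4 to B3
  B8←B7: walk B7 to B3
  B0 → ∅
  B1 → {B1}
  B2 → {B1}
  B3 → ∅
  B4 → {B6,B7,B8}
  B5 → {B6}
  B6 → ∅
  B7 → {B8}
  B8 → ∅
  B9 → ∅

φ for g: defs {B2,B5,B7}
  DF⁺ = {B1,B6,B8}

Answer: ["B1", "B6", "B8"]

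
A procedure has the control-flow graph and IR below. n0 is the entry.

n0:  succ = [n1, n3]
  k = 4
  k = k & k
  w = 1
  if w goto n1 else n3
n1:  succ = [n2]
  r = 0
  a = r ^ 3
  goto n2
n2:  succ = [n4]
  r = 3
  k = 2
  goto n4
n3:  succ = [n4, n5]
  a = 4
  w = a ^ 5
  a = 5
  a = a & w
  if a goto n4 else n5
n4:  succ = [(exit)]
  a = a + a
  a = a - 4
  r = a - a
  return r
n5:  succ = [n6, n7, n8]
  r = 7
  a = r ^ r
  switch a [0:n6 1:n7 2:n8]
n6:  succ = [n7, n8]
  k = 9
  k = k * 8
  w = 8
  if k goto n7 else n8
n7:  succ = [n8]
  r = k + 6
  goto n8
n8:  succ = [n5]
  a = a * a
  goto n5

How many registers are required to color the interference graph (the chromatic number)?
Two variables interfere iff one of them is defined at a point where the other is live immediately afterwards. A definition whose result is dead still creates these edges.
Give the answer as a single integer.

def/use:
  n0: def={k,w} ue=∅
  n1: def={a,r} ue=∅
  n2: def={k,r} ue=∅
  n3: def={a,w} ue=∅
  n4: def={a,r} ue={a}
  n5: def={a,r} ue=∅
  n6: def={k,w} ue=∅
  n7: def={r} ue={k}
  n8: def={a} ue={a}

Backward fixpoint:
  n0: in=∅ out={k}
  n1: in=∅ out={a}
  n2: in={a} out={a}
  n3: in={k} out={a,k}
  n4: in={a} out=∅
  n5: in={k} out={a,k}
  n6: in={a} out={a,k}
  n7: in={a,k} out={a,k}
  n8: in={a,k} out={k}

Interference:
  a↔{k,r,w}
  k↔{a,r,w}
  r↔{a,k}
  w↔{a,k}

Registers:
  clique {a,k,r} ⇒ need ≥ 3
  assign a→c0 k→c1 r→c2 w→c2 — no edge inside a register ⇒ χ ≤ 3
  χ = 3

Answer: 3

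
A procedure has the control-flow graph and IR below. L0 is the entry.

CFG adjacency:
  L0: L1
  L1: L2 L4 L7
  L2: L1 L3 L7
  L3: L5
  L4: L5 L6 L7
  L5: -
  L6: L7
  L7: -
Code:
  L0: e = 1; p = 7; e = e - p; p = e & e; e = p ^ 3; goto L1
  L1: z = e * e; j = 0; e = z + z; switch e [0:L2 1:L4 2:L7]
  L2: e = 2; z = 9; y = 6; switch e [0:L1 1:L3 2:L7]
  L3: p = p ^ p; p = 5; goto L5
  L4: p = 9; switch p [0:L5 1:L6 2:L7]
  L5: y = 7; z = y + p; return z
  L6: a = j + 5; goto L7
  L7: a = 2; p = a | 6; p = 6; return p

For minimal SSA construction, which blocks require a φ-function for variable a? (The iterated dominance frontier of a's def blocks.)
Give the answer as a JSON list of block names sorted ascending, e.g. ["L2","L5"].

idom tree: L1←L0 L2←L1 L3←L2 L4←L1 L5←L1 L6←L4 L7←L1
Join-block Dom:
  L1: preds {L0,L2}: {L0} ∩ {L0,L1,L2} = {L0}; idom=L0
  L5: preds {L3,L4}: {L0,L1,L2,L3} ∩ {L0,L1,L4} = {L0,L1}; idom=L1
  L7: preds {L1,L2,L4,L6}: {L0,L1} ∩ {L0,L1,L2} ∩ {L0,L1,L4} ∩ {L0,L1,L4,L6} = {L0,L1}; idom=L1

Frontier:
  join L1 pred L0: · stop@L0
  join L1 pred L2: L2→L1 stop@L0
  join L5 pred L3: L3→L2 stop@L1
  join L5 pred L4: L4 stop@L1
  join L7 pred L1: · stop@L1
  join L7 pred L2: L2 stop@L1
  join L7 pred L4: L4 stop@L1
  join L7 pred L6: L6→L4 stop@L1
  L0 → ∅
  L1 → {L1}
  L2 → {L1,L5,L7}
  L3 → {L5}
  L4 → {L5,L7}
  L5 → ∅
  L6 → {L7}
  L7 → ∅

φ for a: defs {L6,L7}
  DF⁺ = {L7}

Answer: ["L7"]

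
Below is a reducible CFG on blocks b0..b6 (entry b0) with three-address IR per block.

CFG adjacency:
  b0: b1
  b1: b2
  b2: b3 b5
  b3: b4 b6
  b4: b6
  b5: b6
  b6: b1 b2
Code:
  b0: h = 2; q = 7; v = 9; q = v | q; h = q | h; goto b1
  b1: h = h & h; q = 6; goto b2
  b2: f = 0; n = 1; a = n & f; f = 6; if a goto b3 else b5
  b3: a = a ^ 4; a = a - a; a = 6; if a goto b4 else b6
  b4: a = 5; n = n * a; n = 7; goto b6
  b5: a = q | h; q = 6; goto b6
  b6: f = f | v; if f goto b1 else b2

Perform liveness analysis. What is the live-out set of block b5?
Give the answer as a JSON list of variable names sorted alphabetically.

Block summaries:
  b0 def {h,q,v} use ∅
  b1 def {h,q} use {h}
  b2 def {a,f,n} use ∅
  b3 def {a} use {a}
  b4 def {a,n} use {n}
  b5 def {a,q} use {h,q}
  b6 def {f} use {f,v}

Live sets:
  b0: in=∅ out={h,v}
  b1: in={h,v} out={h,q,v}
  b2: in={h,q,v} out={a,f,h,n,q,v}
  b3: in={a,f,h,n,q,v} out={f,h,n,q,v}
  b4: in={f,h,n,q,v} out={f,h,q,v}
  b5: in={f,h,q,v} out={f,h,q,v}
  b6: in={f,h,q,v} out={h,q,v}

live-out(b5) = ["f", "h", "q", "v"]

Answer: ["f", "h", "q", "v"]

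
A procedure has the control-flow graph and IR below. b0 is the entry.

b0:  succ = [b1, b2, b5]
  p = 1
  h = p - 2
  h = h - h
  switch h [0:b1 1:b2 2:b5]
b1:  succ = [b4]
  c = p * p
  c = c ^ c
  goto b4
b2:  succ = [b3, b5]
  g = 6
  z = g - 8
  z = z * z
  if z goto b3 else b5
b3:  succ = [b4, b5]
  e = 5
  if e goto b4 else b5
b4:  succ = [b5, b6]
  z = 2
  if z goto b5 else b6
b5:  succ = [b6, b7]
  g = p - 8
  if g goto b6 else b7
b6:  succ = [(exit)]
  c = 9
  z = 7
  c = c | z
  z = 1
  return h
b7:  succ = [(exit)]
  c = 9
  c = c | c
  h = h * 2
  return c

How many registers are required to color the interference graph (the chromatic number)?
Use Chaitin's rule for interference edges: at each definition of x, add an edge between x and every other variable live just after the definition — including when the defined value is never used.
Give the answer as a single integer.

Block summaries:
  b0: {h,p} / ∅
  b1: {c} / {p}
  b2: {g,z} / ∅
  b3: {e} / ∅
  b4: {z} / ∅
  b5: {g} / {p}
  b6: {c,z} / {h}
  b7: {c,h} / {h}

Liveness:
  live b0: ∅→{h,p}
  live b1: {h,p}→{h,p}
  live b2: {h,p}→{h,p}
  live b3: {h,p}→{h,p}
  live b4: {h,p}→{h,p}
  live b5: {h,p}→{h}
  live b6: {h}→∅
  live b7: {h}→∅

Interference:
  c: {h,p,z}
  e: {h,p}
  g: {h,p}
  h: {c,e,g,p,z}
  p: {c,e,g,h,z}
  z: {c,h,p}

Colouring:
  lower bound: {c,h,p,z} mutually conflict ⇒ χ ≥ 4
  4-colouring: r0={h}  r1={p}  r2={c,e,g}  r3={z}
  χ = 4

Answer: 4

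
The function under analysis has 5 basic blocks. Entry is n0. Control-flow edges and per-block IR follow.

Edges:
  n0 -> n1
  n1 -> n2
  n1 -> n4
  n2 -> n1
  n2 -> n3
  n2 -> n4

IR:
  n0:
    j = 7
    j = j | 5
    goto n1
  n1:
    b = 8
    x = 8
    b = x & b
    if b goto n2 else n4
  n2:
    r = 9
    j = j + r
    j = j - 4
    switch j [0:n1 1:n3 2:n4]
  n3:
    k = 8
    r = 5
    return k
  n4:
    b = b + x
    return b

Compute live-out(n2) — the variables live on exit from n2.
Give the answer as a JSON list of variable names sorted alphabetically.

Per-block:
  n0: {j} / ∅
  n1: {b,x} / ∅
  n2: {j,r} / {j}
  n3: {k,r} / ∅
  n4: {b} / {b,x}

Live sets:
  n0: in=∅ out={j}
  n1: in={j} out={b,j,x}
  n2: in={b,j,x} out={b,j,x}
  n3: in=∅ out=∅
  n4: in={b,x} out=∅

live-out(n2) = ["b", "j", "x"]

Answer: ["b", "j", "x"]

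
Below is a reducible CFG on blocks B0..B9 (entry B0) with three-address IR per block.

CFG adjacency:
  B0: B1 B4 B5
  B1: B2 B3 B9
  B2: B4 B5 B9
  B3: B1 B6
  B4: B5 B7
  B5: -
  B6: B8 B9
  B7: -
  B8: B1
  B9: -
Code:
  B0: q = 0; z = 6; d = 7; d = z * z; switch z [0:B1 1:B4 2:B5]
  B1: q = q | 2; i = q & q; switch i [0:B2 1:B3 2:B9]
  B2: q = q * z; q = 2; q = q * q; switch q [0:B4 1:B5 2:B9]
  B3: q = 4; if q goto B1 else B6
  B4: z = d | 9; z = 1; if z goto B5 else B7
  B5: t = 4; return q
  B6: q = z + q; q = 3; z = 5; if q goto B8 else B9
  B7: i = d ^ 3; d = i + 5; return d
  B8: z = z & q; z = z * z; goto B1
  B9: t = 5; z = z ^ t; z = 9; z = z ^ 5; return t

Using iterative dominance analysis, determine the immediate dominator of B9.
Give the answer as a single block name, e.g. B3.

Answer: B1

Working:
idom tree: B1←B0 B2←B1 B3←B1 B4←B0 B5←B0 B6←B3 B7←B4 B8←B6 B9←B1
Dom at joins:
  B1: preds {B0,B3,B8}: {B0} ∩ {B0,B1,B3} ∩ {B0,B1,B3,B6,B8} = {B0}; idom=B0
  B4: preds {B0,B2}: {B0} ∩ {B0,B1,B2} = {B0}; idom=B0
  B5: preds {B0,B2,B4}: {B0} ∩ {B0,B1,B2} ∩ {B0,B4} = {B0}; idom=B0
  B9: preds {B1,B2,B6}: {B0,B1} ∩ {B0,B1,B2} ∩ {B0,B1,B3,B6} = {B0,B1}; idom=B1

idom(B9) = B1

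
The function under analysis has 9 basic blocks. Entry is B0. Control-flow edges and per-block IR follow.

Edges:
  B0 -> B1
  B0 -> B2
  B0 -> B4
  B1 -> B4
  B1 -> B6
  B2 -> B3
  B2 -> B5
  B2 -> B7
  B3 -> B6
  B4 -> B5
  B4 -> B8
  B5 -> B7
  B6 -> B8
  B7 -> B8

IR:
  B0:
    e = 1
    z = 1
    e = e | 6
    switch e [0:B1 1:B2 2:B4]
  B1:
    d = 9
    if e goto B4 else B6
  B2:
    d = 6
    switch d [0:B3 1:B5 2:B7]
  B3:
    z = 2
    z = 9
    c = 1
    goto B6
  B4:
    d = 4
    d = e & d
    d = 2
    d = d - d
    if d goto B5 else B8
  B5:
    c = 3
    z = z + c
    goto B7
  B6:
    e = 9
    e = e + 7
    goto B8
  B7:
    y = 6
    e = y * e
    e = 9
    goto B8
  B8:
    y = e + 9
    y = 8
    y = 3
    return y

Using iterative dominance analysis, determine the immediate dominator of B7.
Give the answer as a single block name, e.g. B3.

idom tree: B1←B0 B2←B0 B3←B2 B4←B0 B5←B0 B6←B0 B7←B0 B8←B0
Join-block Dom:
  B4: preds {B0,B1}: {B0} ∩ {B0,B1} = {B0}; idom=B0
  B5: preds {B2,B4}: {B0,B2} ∩ {B0,B4} = {B0}; idom=B0
  B6: preds {B1,B3}: {B0,B1} ∩ {B0,B2,B3} = {B0}; idom=B0
  B7: preds {B2,B5}: {B0,B2} ∩ {B0,B5} = {B0}; idom=B0
  B8: preds {B4,B6,B7}: {B0,B4} ∩ {B0,B6} ∩ {B0,B7} = {B0}; idom=B0

idom(B7) = B0

Answer: B0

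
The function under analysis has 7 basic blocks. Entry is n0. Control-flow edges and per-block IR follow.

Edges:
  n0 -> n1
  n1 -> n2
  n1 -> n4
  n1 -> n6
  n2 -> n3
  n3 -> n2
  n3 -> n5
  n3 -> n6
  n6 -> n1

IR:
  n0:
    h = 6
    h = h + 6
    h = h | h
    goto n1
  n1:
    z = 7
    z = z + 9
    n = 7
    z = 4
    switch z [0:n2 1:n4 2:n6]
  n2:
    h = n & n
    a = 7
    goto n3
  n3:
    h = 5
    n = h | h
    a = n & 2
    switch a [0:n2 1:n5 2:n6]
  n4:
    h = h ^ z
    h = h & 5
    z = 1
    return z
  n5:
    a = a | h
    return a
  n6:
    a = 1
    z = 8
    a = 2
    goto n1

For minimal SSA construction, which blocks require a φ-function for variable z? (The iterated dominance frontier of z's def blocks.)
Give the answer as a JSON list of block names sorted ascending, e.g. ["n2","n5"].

idom tree: n1←n0 n2←n1 n3←n2 n4←n1 n5←n3 n6←n1
Dom∩ at merges:
  n1: preds {n0,n6}: {n0} ∩ {n0,n1,n6} = {n0}; idom=n0
  n2: preds {n1,n3}: {n0,n1} ∩ {n0,n1,n2,n3} = {n0,n1}; idom=n1
  n6: preds {n1,n3}: {n0,n1} ∩ {n0,n1,n2,n3} = {n0,n1}; idom=n1

DF derivation:
  n1←n0: walk · to n0
  n1←n6: walk n6→n1 to n0
  n2←n1: walk · to n1
  n2←n3: walk n3→n2 to n1
  n6←n1: walk · to n1
  n6←n3: walk n3→n2 to n1
  n0: DF=∅
  n1: DF={n1}
  n2: DF={n2,n6}
  n3: DF={n2,n6}
  n4: DF=∅
  n5: DF=∅
  n6: DF={n1}

φ for z: defs {n1,n4,n6}
  DF⁺ = {n1}

Answer: ["n1"]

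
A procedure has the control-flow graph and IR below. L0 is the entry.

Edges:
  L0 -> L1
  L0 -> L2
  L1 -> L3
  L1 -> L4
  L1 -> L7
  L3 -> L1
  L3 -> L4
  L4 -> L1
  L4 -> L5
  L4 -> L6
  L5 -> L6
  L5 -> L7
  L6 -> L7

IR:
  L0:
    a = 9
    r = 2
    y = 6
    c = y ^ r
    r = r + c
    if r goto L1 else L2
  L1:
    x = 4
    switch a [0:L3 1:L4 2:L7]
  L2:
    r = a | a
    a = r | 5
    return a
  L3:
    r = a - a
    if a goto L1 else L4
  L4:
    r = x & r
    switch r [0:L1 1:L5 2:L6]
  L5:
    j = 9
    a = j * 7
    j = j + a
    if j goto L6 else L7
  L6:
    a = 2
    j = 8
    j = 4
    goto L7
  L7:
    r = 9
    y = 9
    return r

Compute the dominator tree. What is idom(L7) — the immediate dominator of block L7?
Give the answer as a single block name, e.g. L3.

Answer: L1

Working:
idom tree: L1←L0 L2←L0 L3←L1 L4←L1 L5←L4 L6←L4 L7←L1
Dom at joins:
  L1: preds {L0,L3,L4}: {L0} ∩ {L0,L1,L3} ∩ {L0,L1,L4} = {L0}; idom=L0
  L4: preds {L1,L3}: {L0,L1} ∩ {L0,L1,L3} = {L0,L1}; idom=L1
  L6: preds {L4,L5}: {L0,L1,L4} ∩ {L0,L1,L4,L5} = {L0,L1,L4}; idom=L4
  L7: preds {L1,L5,L6}: {L0,L1} ∩ {L0,L1,L4,L5} ∩ {L0,L1,L4,L6} = {L0,L1}; idom=L1

idom(L7) = L1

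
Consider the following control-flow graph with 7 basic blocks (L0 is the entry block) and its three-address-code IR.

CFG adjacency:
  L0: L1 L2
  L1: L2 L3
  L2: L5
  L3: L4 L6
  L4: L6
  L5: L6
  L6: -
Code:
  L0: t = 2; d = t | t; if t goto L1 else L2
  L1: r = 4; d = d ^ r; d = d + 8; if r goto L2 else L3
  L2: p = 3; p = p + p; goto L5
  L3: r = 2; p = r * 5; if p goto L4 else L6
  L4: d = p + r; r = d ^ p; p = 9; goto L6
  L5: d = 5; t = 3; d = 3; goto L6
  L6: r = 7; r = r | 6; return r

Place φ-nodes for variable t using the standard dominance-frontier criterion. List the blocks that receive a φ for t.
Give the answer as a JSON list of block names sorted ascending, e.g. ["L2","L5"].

Answer: ["L6"]

Analysis:
idom tree: L1←L0 L2←L0 L3←L1 L4←L3 L5←L2 L6←L0
Join-block Dom:
  L2: preds {L0,L1}: {L0} ∩ {L0,L1} = {L0}; idom=L0
  L6: preds {L3,L4,L5}: {L0,L1,L3} ∩ {L0,L1,L3,L4} ∩ {L0,L2,L5} = {L0}; idom=L0

Frontier:
  join L2 pred L0: · stop@L0
  join L2 pred L1: L1 stop@L0
  join L6 pred L3: L3→L1 stop@L0
  join L6 pred L4: L4→L3→L1 stop@L0
  join L6 pred L5: L5→L2 stop@L0
  DF(L0)=∅
  DF(L1)={L2,L6}
  DF(L2)={L6}
  DF(L3)={L6}
  DF(L4)={L6}
  DF(L5)={L6}
  DF(L6)=∅

φ for t: defs {L0,L5}
  DF⁺ = {L6}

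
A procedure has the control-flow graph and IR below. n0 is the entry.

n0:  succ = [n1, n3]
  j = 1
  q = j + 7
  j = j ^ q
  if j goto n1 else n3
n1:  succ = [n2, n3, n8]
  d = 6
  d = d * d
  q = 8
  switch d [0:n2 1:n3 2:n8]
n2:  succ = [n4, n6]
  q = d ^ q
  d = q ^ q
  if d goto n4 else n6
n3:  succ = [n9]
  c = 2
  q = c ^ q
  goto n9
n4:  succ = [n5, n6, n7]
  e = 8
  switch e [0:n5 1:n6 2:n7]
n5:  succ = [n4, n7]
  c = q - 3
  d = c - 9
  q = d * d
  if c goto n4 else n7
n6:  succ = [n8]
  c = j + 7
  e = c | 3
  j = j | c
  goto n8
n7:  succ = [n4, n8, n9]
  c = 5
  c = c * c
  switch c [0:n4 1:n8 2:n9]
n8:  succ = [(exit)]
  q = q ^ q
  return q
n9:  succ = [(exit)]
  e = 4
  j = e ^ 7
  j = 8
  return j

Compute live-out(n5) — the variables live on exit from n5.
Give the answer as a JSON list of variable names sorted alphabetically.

def/use:
  n0: {j,q} / ∅
  n1: {d,q} / ∅
  n2: {d,q} / {d,q}
  n3: {c,q} / {q}
  n4: {e} / ∅
  n5: {c,d,q} / {q}
  n6: {c,e,j} / {j}
  n7: {c} / ∅
  n8: {q} / {q}
  n9: {e,j} / ∅

Backward fixpoint:
  n0 li=∅ lo={j,q}
  n1 li={j} lo={d,j,q}
  n2 li={d,j,q} lo={j,q}
  n3 li={q} lo=∅
  n4 li={j,q} lo={j,q}
  n5 li={j,q} lo={j,q}
  n6 li={j,q} lo={q}
  n7 li={j,q} lo={j,q}
  n8 li={q} lo=∅
  n9 li=∅ lo=∅

live-out(n5) = ["j", "q"]

Answer: ["j", "q"]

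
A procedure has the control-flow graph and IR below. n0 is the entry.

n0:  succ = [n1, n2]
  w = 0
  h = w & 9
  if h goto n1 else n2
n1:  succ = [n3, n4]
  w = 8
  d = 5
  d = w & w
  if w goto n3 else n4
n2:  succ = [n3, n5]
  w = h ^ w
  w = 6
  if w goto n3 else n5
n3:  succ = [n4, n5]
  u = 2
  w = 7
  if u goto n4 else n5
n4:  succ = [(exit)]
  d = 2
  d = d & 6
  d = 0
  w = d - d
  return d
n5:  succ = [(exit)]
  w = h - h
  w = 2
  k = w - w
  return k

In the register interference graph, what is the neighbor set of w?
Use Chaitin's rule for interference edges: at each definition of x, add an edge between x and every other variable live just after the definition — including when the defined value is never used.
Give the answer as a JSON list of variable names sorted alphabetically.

Block summaries:
  n0: def={h,w} ue=∅
  n1: def={d,w} ue=∅
  n2: def={w} ue={h,w}
  n3: def={u,w} ue=∅
  n4: def={d,w} ue=∅
  n5: def={k,w} ue={h}

Backward fixpoint:
  live n0: ∅→{h,w}
  live n1: {h}→{h}
  live n2: {h,w}→{h}
  live n3: {h}→{h}
  live n4: ∅→∅
  live n5: {h}→∅

Interfere edges:
  d — {h,w}
  h — {d,u,w}
  k — ∅
  u — {h,w}
  w — {d,h,u}

N(w) = ["d", "h", "u"]

Answer: ["d", "h", "u"]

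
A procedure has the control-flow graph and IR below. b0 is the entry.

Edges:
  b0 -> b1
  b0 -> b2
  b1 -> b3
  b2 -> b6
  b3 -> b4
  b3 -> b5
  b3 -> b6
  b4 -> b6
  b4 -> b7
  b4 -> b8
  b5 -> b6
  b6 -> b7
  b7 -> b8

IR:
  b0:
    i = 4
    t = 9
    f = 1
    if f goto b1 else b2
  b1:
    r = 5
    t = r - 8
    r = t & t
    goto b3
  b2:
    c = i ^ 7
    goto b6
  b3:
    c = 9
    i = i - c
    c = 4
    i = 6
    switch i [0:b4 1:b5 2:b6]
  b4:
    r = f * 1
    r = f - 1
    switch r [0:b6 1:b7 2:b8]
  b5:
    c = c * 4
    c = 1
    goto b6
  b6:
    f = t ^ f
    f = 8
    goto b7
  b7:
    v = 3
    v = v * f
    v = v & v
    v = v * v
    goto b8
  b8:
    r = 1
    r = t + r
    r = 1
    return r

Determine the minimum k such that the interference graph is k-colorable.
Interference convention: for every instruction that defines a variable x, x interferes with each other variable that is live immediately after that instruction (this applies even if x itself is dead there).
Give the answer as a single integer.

Answer: 4

Derivation:
def/use:
  b0: def={f,i,t} ue=∅
  b1: def={r,t} ue=∅
  b2: def={c} ue={i}
  b3: def={c,i} ue={i}
  b4: def={r} ue={f}
  b5: def={c} ue={c}
  b6: def={f} ue={f,t}
  b7: def={v} ue={f}
  b8: def={r} ue={t}

Liveness:
  b0 li=∅ lo={f,i,t}
  b1 li={f,i} lo={f,i,t}
  b2 li={f,i,t} lo={f,t}
  b3 li={f,i,t} lo={c,f,t}
  b4 li={f,t} lo={f,t}
  b5 li={c,f,t} lo={f,t}
  b6 li={f,t} lo={f,t}
  b7 li={f,t} lo={t}
  b8 li={t} lo=∅

Interfere edges:
  c↔{f,i,t}
  f↔{c,i,r,t,v}
  i↔{c,f,r,t}
  r↔{f,i,t}
  t↔{c,f,i,r,v}
  v↔{f,t}

Registers:
  lower bound: {c,f,i,t} mutually conflict ⇒ χ ≥ 4
  assign c→R3 f→R0 i→R2 r→R3 t→R1 v→R2 — no edge inside a register ⇒ χ ≤ 4
  χ = 4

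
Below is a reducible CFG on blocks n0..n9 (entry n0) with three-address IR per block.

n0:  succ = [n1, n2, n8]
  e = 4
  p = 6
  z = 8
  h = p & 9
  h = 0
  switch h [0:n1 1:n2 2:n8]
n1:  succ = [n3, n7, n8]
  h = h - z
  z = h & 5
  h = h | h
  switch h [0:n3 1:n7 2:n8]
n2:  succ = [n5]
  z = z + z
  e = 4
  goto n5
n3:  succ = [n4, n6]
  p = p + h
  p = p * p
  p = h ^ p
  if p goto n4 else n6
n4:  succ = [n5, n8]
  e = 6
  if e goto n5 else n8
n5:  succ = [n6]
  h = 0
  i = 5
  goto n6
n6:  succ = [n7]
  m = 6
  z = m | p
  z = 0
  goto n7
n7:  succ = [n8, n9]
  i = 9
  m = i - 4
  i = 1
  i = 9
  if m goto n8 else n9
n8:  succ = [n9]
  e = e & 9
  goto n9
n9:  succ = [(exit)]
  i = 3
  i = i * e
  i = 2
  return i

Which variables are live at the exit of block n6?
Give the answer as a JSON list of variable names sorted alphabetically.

def/use:
  n0: {e,h,p,z} / ∅
  n1: {h,z} / {h,z}
  n2: {e,z} / {z}
  n3: {p} / {h,p}
  n4: {e} / ∅
  n5: {h,i} / ∅
  n6: {m,z} / {p}
  n7: {i,m} / ∅
  n8: {e} / {e}
  n9: {i} / {e}

Backward fixpoint:
  n0: in=∅ out={e,h,p,z}
  n1: in={e,h,p,z} out={e,h,p}
  n2: in={p,z} out={e,p}
  n3: in={e,h,p} out={e,p}
  n4: in={p} out={e,p}
  n5: in={e,p} out={e,p}
  n6: in={e,p} out={e}
  n7: in={e} out={e}
  n8: in={e} out={e}
  n9: in={e} out=∅

live-out(n6) = ["e"]

Answer: ["e"]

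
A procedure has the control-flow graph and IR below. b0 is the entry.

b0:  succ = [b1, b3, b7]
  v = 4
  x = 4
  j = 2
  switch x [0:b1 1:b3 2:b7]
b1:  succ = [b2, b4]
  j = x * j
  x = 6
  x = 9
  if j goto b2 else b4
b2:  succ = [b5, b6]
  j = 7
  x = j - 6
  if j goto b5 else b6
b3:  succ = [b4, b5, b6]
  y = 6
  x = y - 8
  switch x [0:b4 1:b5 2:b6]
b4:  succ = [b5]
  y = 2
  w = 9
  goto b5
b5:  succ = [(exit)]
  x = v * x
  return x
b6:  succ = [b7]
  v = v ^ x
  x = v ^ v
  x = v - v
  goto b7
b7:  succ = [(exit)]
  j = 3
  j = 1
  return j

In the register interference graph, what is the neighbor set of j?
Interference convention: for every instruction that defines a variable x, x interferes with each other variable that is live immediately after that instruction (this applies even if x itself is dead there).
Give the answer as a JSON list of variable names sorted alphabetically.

Answer: ["v", "x"]

Analysis:
Block summaries:
  b0: {j,v,x} / ∅
  b1: {j,x} / {j,x}
  b2: {j,x} / ∅
  b3: {x,y} / ∅
  b4: {w,y} / ∅
  b5: {x} / {v,x}
  b6: {v,x} / {v,x}
  b7: {j} / ∅

Backward fixpoint:
  live b0: ∅→{j,v,x}
  live b1: {j,v,x}→{v,x}
  live b2: {v}→{v,x}
  live b3: {v}→{v,x}
  live b4: {v,x}→{v,x}
  live b5: {v,x}→∅
  live b6: {v,x}→∅
  live b7: ∅→∅

Interference:
  j↔{v,x}
  v↔{j,w,x,y}
  w↔{v,x}
  x↔{j,v,w,y}
  y↔{v,x}

N(j) = ["v", "x"]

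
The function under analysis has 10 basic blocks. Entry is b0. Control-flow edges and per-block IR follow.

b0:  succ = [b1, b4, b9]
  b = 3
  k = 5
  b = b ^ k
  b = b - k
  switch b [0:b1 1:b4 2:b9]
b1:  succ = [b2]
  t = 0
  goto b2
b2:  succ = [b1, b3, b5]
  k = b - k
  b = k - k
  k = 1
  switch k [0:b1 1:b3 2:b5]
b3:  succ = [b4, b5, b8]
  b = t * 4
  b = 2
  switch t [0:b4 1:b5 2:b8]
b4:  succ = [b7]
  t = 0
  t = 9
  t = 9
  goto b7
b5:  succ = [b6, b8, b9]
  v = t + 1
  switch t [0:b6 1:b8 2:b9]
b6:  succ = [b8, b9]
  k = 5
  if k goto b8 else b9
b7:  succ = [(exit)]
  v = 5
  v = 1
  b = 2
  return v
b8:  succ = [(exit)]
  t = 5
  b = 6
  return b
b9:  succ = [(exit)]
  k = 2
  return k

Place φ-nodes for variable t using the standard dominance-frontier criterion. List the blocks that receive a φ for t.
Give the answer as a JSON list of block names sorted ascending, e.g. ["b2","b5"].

idom tree: b1←b0 b2←b1 b3←b2 b4←b0 b5←b2 b6←b5 b7←b4 b8←b2 b9←b0
Dom at joins:
  b1: preds {b0,b2}: {b0} ∩ {b0,b1,b2} = {b0}; idom=b0
  b4: preds {b0,b3}: {b0} ∩ {b0,b1,b2,b3} = {b0}; idom=b0
  b5: preds {b2,b3}: {b0,b1,b2} ∩ {b0,b1,b2,b3} = {b0,b1,b2}; idom=b2
  b8: preds {b3,b5,b6}: {b0,b1,b2,b3} ∩ {b0,b1,b2,b5} ∩ {b0,b1,b2,b5,b6} = {b0,b1,b2}; idom=b2
  b9: preds {b0,b5,b6}: {b0} ∩ {b0,b1,b2,b5} ∩ {b0,b1,b2,b5,b6} = {b0}; idom=b0

Frontier:
  join b1 pred b0: · stop@b0
  join b1 pred b2: b2→b1 stop@b0
  join b4 pred b0: · stop@b0
  join b4 pred b3: b3→b2→b1 stop@b0
  join b5 pred b2: · stop@b2
  join b5 pred b3: b3 stop@b2
  join b8 pred b3: b3 stop@b2
  join b8 pred b5: b5 stop@b2
  join b8 pred b6: b6→b5 stop@b2
  join b9 pred b0: · stop@b0
  join b9 pred b5: b5→b2→b1 stop@b0
  join b9 pred b6: b6→b5→b2→b1 stop@b0
  b0: DF=∅
  b1: DF={b1,b4,b9}
  b2: DF={b1,b4,b9}
  b3: DF={b4,b5,b8}
  b4: DF=∅
  b5: DF={b8,b9}
  b6: DF={b8,b9}
  b7: DF=∅
  b8: DF=∅
  b9: DF=∅

φ for t: defs {b1,b4,b8}
  DF⁺ = {b1,b4,b9}

Answer: ["b1", "b4", "b9"]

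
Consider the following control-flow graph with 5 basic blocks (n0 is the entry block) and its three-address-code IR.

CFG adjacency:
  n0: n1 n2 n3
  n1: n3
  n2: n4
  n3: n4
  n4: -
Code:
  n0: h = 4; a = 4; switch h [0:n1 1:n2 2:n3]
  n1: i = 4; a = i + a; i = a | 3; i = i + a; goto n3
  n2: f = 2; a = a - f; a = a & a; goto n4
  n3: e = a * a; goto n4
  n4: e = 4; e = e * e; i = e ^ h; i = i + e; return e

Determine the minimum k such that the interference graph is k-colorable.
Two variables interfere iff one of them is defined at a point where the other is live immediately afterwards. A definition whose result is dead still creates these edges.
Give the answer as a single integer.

Block summaries:
  n0 def {a,h} use ∅
  n1 def {a,i} use {a}
  n2 def {a,f} use {a}
  n3 def {e} use {a}
  n4 def {e,i} use {h}

Liveness:
  live n0: ∅→{a,h}
  live n1: {a,h}→{a,h}
  live n2: {a,h}→{h}
  live n3: {a,h}→{h}
  live n4: {h}→∅

Interference:
  a: {f,h,i}
  e: {h,i}
  f: {a,h}
  h: {a,e,f,i}
  i: {a,e,h}

Registers:
  lower bound: {a,f,h} mutually conflict ⇒ χ ≥ 3
  assign a→c1 e→c1 f→c2 h→c0 i→c2 — no edge inside a register ⇒ χ ≤ 3
  χ = 3

Answer: 3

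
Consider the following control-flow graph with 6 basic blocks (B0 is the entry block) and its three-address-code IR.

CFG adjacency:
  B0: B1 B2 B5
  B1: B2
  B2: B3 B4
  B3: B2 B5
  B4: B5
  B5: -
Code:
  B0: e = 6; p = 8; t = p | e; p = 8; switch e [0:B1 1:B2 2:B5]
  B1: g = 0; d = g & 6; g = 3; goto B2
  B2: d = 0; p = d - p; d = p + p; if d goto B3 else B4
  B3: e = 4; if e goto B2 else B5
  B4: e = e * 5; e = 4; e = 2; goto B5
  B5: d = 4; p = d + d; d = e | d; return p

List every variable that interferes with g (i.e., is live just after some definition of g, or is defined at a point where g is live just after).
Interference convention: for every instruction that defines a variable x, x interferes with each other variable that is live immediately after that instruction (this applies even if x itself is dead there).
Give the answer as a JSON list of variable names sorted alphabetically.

def/use:
  B0: def={e,p,t} ue=∅
  B1: def={d,g} ue=∅
  B2: def={d,p} ue={p}
  B3: def={e} ue=∅
  B4: def={e} ue={e}
  B5: def={d,p} ue={e}

Backward fixpoint:
  B0 li=∅ lo={e,p}
  B1 li={e,p} lo={e,p}
  B2 li={e,p} lo={e,p}
  B3 li={p} lo={e,p}
  B4 li={e} lo={e}
  B5 li={e} lo=∅

Conflict graph:
  d — {e,p}
  e — {d,g,p,t}
  g — {e,p}
  p — {d,e,g}
  t — {e}

N(g) = ["e", "p"]

Answer: ["e", "p"]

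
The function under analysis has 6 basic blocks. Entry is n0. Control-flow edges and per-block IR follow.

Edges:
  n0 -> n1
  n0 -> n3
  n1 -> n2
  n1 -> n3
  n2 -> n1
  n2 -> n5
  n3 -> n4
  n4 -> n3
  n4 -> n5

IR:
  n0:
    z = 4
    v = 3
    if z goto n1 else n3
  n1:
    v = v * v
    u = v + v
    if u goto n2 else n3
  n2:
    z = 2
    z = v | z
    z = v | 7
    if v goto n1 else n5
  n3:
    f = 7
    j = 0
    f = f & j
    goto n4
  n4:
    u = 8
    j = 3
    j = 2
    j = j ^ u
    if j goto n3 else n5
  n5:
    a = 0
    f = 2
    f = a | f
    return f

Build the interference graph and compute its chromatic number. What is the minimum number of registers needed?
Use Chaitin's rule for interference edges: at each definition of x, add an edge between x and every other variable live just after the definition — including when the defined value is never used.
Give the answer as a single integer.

Answer: 2

Working:
def/use:
  n0: def={v,z} ue=∅
  n1: def={u,v} ue={v}
  n2: def={z} ue={v}
  n3: def={f,j} ue=∅
  n4: def={j,u} ue=∅
  n5: def={a,f} ue=∅

Backward fixpoint:
  n0: in=∅ out={v}
  n1: in={v} out={v}
  n2: in={v} out={v}
  n3: in=∅ out=∅
  n4: in=∅ out=∅
  n5: in=∅ out=∅

Interfere edges:
  a↔{f}
  f↔{a,j}
  j↔{f,u}
  u↔{j,v}
  v↔{u,z}
  z↔{v}

Registers:
  lower bound: {a,f} mutually conflict ⇒ χ ≥ 2
  2-colouring: r0={f,u,z}  r1={a,j,v}
  χ = 2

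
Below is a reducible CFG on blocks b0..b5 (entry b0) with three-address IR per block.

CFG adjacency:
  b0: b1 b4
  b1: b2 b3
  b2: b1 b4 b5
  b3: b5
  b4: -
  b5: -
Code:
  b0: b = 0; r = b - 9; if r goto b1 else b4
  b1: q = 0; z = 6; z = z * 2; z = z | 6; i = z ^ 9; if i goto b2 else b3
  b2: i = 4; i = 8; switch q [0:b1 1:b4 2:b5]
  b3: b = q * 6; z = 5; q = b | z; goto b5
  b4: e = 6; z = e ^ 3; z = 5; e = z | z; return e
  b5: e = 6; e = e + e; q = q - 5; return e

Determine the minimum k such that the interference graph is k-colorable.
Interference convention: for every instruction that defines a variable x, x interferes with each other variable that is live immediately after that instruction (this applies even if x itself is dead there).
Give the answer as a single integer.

Per-block:
  b0: {b,r} / ∅
  b1: {i,q,z} / ∅
  b2: {i} / {q}
  b3: {b,q,z} / {q}
  b4: {e,z} / ∅
  b5: {e,q} / {q}

Live sets:
  live b0: ∅→∅
  live b1: ∅→{q}
  live b2: {q}→{q}
  live b3: {q}→{q}
  live b4: ∅→∅
  live b5: {q}→∅

Interfere edges:
  b — {z}
  e — {q}
  i — {q}
  q — {e,i,z}
  r — ∅
  z — {b,q}

Colouring:
  clique {b,z} ⇒ need ≥ 2
  2-colouring: c0={b,q,r}  c1={e,i,z}
  χ = 2

Answer: 2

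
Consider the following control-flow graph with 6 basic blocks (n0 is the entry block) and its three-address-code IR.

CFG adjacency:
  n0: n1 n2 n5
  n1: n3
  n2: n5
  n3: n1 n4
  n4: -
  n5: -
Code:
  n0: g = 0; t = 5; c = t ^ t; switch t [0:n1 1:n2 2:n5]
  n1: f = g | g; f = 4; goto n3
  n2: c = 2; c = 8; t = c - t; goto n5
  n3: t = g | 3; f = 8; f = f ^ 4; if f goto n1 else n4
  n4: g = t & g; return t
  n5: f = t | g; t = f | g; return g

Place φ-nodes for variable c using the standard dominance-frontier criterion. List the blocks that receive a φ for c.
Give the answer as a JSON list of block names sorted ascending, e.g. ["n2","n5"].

idom tree: n1←n0 n2←n0 n3←n1 n4←n3 n5←n0
Dom at joins:
  n1: preds {n0,n3}: {n0} ∩ {n0,n1,n3} = {n0}; idom=n0
  n5: preds {n0,n2}: {n0} ∩ {n0,n2} = {n0}; idom=n0

DF derivation:
  join n1 pred n0: · stop@n0
  join n1 pred n3: n3→n1 stop@n0
  join n5 pred n0: · stop@n0
  join n5 pred n2: n2 stop@n0
  n0: DF=∅
  n1: DF={n1}
  n2: DF={n5}
  n3: DF={n1}
  n4: DF=∅
  n5: DF=∅

φ for c: defs {n0,n2}
  DF⁺ = {n5}

Answer: ["n5"]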